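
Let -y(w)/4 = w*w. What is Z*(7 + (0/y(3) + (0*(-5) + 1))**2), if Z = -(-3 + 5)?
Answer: -16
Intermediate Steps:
y(w) = -4*w**2 (y(w) = -4*w*w = -4*w**2)
Z = -2 (Z = -1*2 = -2)
Z*(7 + (0/y(3) + (0*(-5) + 1))**2) = -2*(7 + (0/((-4*3**2)) + (0*(-5) + 1))**2) = -2*(7 + (0/((-4*9)) + (0 + 1))**2) = -2*(7 + (0/(-36) + 1)**2) = -2*(7 + (0*(-1/36) + 1)**2) = -2*(7 + (0 + 1)**2) = -2*(7 + 1**2) = -2*(7 + 1) = -2*8 = -16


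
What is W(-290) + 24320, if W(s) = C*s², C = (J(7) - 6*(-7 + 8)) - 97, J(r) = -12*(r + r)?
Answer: -22766780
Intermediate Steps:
J(r) = -24*r
C = -271 (C = (-24*7 - 6*(-7 + 8)) - 97 = (-168 - 6*1) - 97 = (-168 - 6) - 97 = -174 - 97 = -271)
W(s) = -271*s²
W(-290) + 24320 = -271*(-290)² + 24320 = -271*84100 + 24320 = -22791100 + 24320 = -22766780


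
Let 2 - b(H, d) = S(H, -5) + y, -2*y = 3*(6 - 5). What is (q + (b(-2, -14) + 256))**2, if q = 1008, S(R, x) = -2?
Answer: 6446521/4 ≈ 1.6116e+6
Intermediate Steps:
y = -3/2 (y = -3*(6 - 5)/2 = -3/2 ≈ -1.5000)
b(H, d) = 11/2 (b(H, d) = 2 - (-2 - 3/2) = 2 - 1*(-7/2) = 2 + 7/2 = 11/2)
(q + (b(-2, -14) + 256))**2 = (1008 + (11/2 + 256))**2 = (1008 + 523/2)**2 = (2539/2)**2 = 6446521/4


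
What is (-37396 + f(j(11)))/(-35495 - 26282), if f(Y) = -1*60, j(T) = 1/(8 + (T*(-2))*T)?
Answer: 37456/61777 ≈ 0.60631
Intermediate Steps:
j(T) = 1/(8 - 2*T²) (j(T) = 1/(8 + (-2*T)*T) = 1/(8 - 2*T²))
f(Y) = -60
(-37396 + f(j(11)))/(-35495 - 26282) = (-37396 - 60)/(-35495 - 26282) = -37456/(-61777) = -37456*(-1/61777) = 37456/61777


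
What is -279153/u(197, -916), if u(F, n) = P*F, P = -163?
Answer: 279153/32111 ≈ 8.6934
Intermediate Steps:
u(F, n) = -163*F
-279153/u(197, -916) = -279153/((-163*197)) = -279153/(-32111) = -279153*(-1/32111) = 279153/32111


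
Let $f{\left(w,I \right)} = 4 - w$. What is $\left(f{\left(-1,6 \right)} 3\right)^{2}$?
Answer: $225$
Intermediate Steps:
$\left(f{\left(-1,6 \right)} 3\right)^{2} = \left(\left(4 - -1\right) 3\right)^{2} = \left(\left(4 + 1\right) 3\right)^{2} = \left(5 \cdot 3\right)^{2} = 15^{2} = 225$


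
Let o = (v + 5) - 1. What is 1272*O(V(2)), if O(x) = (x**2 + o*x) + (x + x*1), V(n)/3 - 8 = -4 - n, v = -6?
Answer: 45792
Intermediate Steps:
V(n) = 12 - 3*n (V(n) = 24 + 3*(-4 - n) = 24 + (-12 - 3*n) = 12 - 3*n)
o = -2 (o = (-6 + 5) - 1 = -1 - 1 = -2)
O(x) = x**2 (O(x) = (x**2 - 2*x) + (x + x*1) = (x**2 - 2*x) + (x + x) = (x**2 - 2*x) + 2*x = x**2)
1272*O(V(2)) = 1272*(12 - 3*2)**2 = 1272*(12 - 6)**2 = 1272*6**2 = 1272*36 = 45792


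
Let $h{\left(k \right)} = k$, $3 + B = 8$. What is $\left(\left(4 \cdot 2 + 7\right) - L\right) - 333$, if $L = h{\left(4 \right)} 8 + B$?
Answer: $-355$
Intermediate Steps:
$B = 5$ ($B = -3 + 8 = 5$)
$L = 37$ ($L = 4 \cdot 8 + 5 = 32 + 5 = 37$)
$\left(\left(4 \cdot 2 + 7\right) - L\right) - 333 = \left(\left(4 \cdot 2 + 7\right) - 37\right) - 333 = \left(\left(8 + 7\right) - 37\right) - 333 = \left(15 - 37\right) - 333 = -22 - 333 = -355$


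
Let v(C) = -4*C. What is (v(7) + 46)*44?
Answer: 792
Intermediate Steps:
(v(7) + 46)*44 = (-4*7 + 46)*44 = (-28 + 46)*44 = 18*44 = 792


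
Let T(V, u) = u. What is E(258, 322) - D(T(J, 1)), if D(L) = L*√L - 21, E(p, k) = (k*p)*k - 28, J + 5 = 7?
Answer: 26750464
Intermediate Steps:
J = 2 (J = -5 + 7 = 2)
E(p, k) = -28 + p*k² (E(p, k) = p*k² - 28 = -28 + p*k²)
D(L) = -21 + L^(3/2) (D(L) = L^(3/2) - 21 = -21 + L^(3/2))
E(258, 322) - D(T(J, 1)) = (-28 + 258*322²) - (-21 + 1^(3/2)) = (-28 + 258*103684) - (-21 + 1) = (-28 + 26750472) - 1*(-20) = 26750444 + 20 = 26750464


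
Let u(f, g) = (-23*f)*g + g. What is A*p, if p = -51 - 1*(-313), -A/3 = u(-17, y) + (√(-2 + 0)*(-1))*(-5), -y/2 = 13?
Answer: 8010912 - 3930*I*√2 ≈ 8.0109e+6 - 5557.9*I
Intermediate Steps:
y = -26 (y = -2*13 = -26)
u(f, g) = g - 23*f*g (u(f, g) = -23*f*g + g = g - 23*f*g)
A = 30576 - 15*I*√2 (A = -3*(-26*(1 - 23*(-17)) + (√(-2 + 0)*(-1))*(-5)) = -3*(-26*(1 + 391) + (√(-2)*(-1))*(-5)) = -3*(-26*392 + ((I*√2)*(-1))*(-5)) = -3*(-10192 - I*√2*(-5)) = -3*(-10192 + 5*I*√2) = 30576 - 15*I*√2 ≈ 30576.0 - 21.213*I)
p = 262 (p = -51 + 313 = 262)
A*p = (30576 - 15*I*√2)*262 = 8010912 - 3930*I*√2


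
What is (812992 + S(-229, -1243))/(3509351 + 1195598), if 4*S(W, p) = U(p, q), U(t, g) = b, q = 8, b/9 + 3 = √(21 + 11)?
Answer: 3251941/18819796 + 9*√2/4704949 ≈ 0.17280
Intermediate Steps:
b = -27 + 36*√2 (b = -27 + 9*√(21 + 11) = -27 + 9*√32 = -27 + 9*(4*√2) = -27 + 36*√2 ≈ 23.912)
U(t, g) = -27 + 36*√2
S(W, p) = -27/4 + 9*√2 (S(W, p) = (-27 + 36*√2)/4 = -27/4 + 9*√2)
(812992 + S(-229, -1243))/(3509351 + 1195598) = (812992 + (-27/4 + 9*√2))/(3509351 + 1195598) = (3251941/4 + 9*√2)/4704949 = (3251941/4 + 9*√2)*(1/4704949) = 3251941/18819796 + 9*√2/4704949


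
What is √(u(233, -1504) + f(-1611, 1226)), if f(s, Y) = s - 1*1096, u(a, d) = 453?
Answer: 7*I*√46 ≈ 47.476*I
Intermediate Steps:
f(s, Y) = -1096 + s (f(s, Y) = s - 1096 = -1096 + s)
√(u(233, -1504) + f(-1611, 1226)) = √(453 + (-1096 - 1611)) = √(453 - 2707) = √(-2254) = 7*I*√46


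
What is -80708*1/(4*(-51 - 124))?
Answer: 20177/175 ≈ 115.30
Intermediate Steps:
-80708*1/(4*(-51 - 124)) = -80708/(4*(-175)) = -80708/(-700) = -80708*(-1/700) = 20177/175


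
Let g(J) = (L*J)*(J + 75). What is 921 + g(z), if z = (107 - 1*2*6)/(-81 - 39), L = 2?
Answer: 231409/288 ≈ 803.50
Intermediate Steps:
z = -19/24 (z = (107 - 2*6)/(-120) = (107 - 12)*(-1/120) = 95*(-1/120) = -19/24 ≈ -0.79167)
g(J) = 2*J*(75 + J) (g(J) = (2*J)*(J + 75) = (2*J)*(75 + J) = 2*J*(75 + J))
921 + g(z) = 921 + 2*(-19/24)*(75 - 19/24) = 921 + 2*(-19/24)*(1781/24) = 921 - 33839/288 = 231409/288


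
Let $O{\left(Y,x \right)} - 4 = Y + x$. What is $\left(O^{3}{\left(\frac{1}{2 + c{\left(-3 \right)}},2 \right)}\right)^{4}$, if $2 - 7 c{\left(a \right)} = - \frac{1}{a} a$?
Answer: $\frac{2812664781782894485727281}{582622237229761} \approx 4.8276 \cdot 10^{9}$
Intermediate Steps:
$c{\left(a \right)} = \frac{3}{7}$ ($c{\left(a \right)} = \frac{2}{7} - \frac{- \frac{1}{a} a}{7} = \frac{2}{7} - - \frac{1}{7} = \frac{2}{7} + \frac{1}{7} = \frac{3}{7}$)
$O{\left(Y,x \right)} = 4 + Y + x$ ($O{\left(Y,x \right)} = 4 + \left(Y + x\right) = 4 + Y + x$)
$\left(O^{3}{\left(\frac{1}{2 + c{\left(-3 \right)}},2 \right)}\right)^{4} = \left(\left(4 + \frac{1}{2 + \frac{3}{7}} + 2\right)^{3}\right)^{4} = \left(\left(4 + \frac{1}{\frac{17}{7}} + 2\right)^{3}\right)^{4} = \left(\left(4 + \frac{7}{17} + 2\right)^{3}\right)^{4} = \left(\left(\frac{109}{17}\right)^{3}\right)^{4} = \left(\frac{1295029}{4913}\right)^{4} = \frac{2812664781782894485727281}{582622237229761}$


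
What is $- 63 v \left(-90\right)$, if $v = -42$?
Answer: $-238140$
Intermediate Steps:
$- 63 v \left(-90\right) = \left(-63\right) \left(-42\right) \left(-90\right) = 2646 \left(-90\right) = -238140$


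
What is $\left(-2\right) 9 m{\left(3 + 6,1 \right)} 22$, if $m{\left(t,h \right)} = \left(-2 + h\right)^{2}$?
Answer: $-396$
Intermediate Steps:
$\left(-2\right) 9 m{\left(3 + 6,1 \right)} 22 = \left(-2\right) 9 \left(-2 + 1\right)^{2} \cdot 22 = - 18 \left(-1\right)^{2} \cdot 22 = \left(-18\right) 1 \cdot 22 = \left(-18\right) 22 = -396$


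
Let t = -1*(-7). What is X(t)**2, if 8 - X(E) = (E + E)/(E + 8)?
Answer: 11236/225 ≈ 49.938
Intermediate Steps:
t = 7
X(E) = 8 - 2*E/(8 + E) (X(E) = 8 - (E + E)/(E + 8) = 8 - 2*E/(8 + E))
X(t)**2 = (2*(32 + 3*7)/(8 + 7))**2 = (2*(32 + 21)/15)**2 = (2*(1/15)*53)**2 = (106/15)**2 = 11236/225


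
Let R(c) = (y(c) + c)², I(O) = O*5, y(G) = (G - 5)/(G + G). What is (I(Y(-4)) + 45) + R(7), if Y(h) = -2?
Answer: 4215/49 ≈ 86.020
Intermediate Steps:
y(G) = (-5 + G)/(2*G) (y(G) = (-5 + G)/((2*G)) = (-5 + G)*(1/(2*G)) = (-5 + G)/(2*G))
I(O) = 5*O
R(c) = (c + (-5 + c)/(2*c))² (R(c) = ((-5 + c)/(2*c) + c)² = (c + (-5 + c)/(2*c))²)
(I(Y(-4)) + 45) + R(7) = (5*(-2) + 45) + (¼)*(-5 + 7 + 2*7²)²/7² = (-10 + 45) + (¼)*(1/49)*(-5 + 7 + 2*49)² = 35 + (¼)*(1/49)*(-5 + 7 + 98)² = 35 + (¼)*(1/49)*100² = 35 + (¼)*(1/49)*10000 = 35 + 2500/49 = 4215/49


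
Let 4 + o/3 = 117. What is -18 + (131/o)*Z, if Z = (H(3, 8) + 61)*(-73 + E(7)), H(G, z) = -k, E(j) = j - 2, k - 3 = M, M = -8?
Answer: -198010/113 ≈ -1752.3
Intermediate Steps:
k = -5 (k = 3 - 8 = -5)
E(j) = -2 + j
H(G, z) = 5 (H(G, z) = -1*(-5) = 5)
o = 339 (o = -12 + 3*117 = -12 + 351 = 339)
Z = -4488 (Z = (5 + 61)*(-73 + (-2 + 7)) = 66*(-73 + 5) = 66*(-68) = -4488)
-18 + (131/o)*Z = -18 + (131/339)*(-4488) = -18 - 195976/113 = -198010/113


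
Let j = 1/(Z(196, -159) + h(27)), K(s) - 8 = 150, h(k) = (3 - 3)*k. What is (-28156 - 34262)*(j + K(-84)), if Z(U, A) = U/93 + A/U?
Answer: -234167992980/23629 ≈ -9.9102e+6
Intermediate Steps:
Z(U, A) = U/93 + A/U (Z(U, A) = U*(1/93) + A/U = U/93 + A/U)
h(k) = 0 (h(k) = 0*k = 0)
K(s) = 158 (K(s) = 8 + 150 = 158)
j = 18228/23629 (j = 1/(((1/93)*196 - 159/196) + 0) = 1/((196/93 - 159*1/196) + 0) = 1/((196/93 - 159/196) + 0) = 1/(23629/18228 + 0) = 1/(23629/18228) = 18228/23629 ≈ 0.77143)
(-28156 - 34262)*(j + K(-84)) = (-28156 - 34262)*(18228/23629 + 158) = -62418*3751610/23629 = -234167992980/23629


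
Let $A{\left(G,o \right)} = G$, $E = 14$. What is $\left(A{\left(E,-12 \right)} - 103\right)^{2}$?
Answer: $7921$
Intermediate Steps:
$\left(A{\left(E,-12 \right)} - 103\right)^{2} = \left(14 - 103\right)^{2} = \left(-89\right)^{2} = 7921$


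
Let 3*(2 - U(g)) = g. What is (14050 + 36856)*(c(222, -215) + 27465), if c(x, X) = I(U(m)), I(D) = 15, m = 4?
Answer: 1398896880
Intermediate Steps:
U(g) = 2 - g/3
c(x, X) = 15
(14050 + 36856)*(c(222, -215) + 27465) = (14050 + 36856)*(15 + 27465) = 50906*27480 = 1398896880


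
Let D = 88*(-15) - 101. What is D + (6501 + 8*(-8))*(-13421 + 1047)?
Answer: -79652859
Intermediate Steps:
D = -1421 (D = -1320 - 101 = -1421)
D + (6501 + 8*(-8))*(-13421 + 1047) = -1421 + (6501 + 8*(-8))*(-13421 + 1047) = -1421 + (6501 - 64)*(-12374) = -1421 + 6437*(-12374) = -1421 - 79651438 = -79652859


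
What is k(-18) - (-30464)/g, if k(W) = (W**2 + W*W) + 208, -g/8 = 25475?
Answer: 21802792/25475 ≈ 855.85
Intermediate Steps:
g = -203800 (g = -8*25475 = -203800)
k(W) = 208 + 2*W**2 (k(W) = (W**2 + W**2) + 208 = 2*W**2 + 208 = 208 + 2*W**2)
k(-18) - (-30464)/g = (208 + 2*(-18)**2) - (-30464)/(-203800) = (208 + 2*324) - (-30464)*(-1)/203800 = (208 + 648) - 1*3808/25475 = 856 - 3808/25475 = 21802792/25475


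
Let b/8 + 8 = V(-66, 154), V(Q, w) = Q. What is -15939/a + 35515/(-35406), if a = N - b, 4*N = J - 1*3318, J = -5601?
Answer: 2024686171/231944706 ≈ 8.7292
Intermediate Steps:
b = -592 (b = -64 + 8*(-66) = -64 - 528 = -592)
N = -8919/4 (N = (-5601 - 1*3318)/4 = (-5601 - 3318)/4 = (¼)*(-8919) = -8919/4 ≈ -2229.8)
a = -6551/4 (a = -8919/4 - 1*(-592) = -8919/4 + 592 = -6551/4 ≈ -1637.8)
-15939/a + 35515/(-35406) = -15939/(-6551/4) + 35515/(-35406) = -15939*(-4/6551) + 35515*(-1/35406) = 63756/6551 - 35515/35406 = 2024686171/231944706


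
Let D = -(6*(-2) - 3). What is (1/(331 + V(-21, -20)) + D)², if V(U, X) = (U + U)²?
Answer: 987593476/4389025 ≈ 225.01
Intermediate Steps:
D = 15 (D = -(-12 - 3) = -1*(-15) = 15)
V(U, X) = 4*U² (V(U, X) = (2*U)² = 4*U²)
(1/(331 + V(-21, -20)) + D)² = (1/(331 + 4*(-21)²) + 15)² = (1/(331 + 4*441) + 15)² = (1/(331 + 1764) + 15)² = (1/2095 + 15)² = (31426/2095)² = 987593476/4389025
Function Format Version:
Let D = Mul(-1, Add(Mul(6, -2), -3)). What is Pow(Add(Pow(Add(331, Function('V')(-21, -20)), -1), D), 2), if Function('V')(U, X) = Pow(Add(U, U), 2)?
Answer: Rational(987593476, 4389025) ≈ 225.01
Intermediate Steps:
D = 15 (D = Mul(-1, Add(-12, -3)) = Mul(-1, -15) = 15)
Function('V')(U, X) = Mul(4, Pow(U, 2)) (Function('V')(U, X) = Pow(Mul(2, U), 2) = Mul(4, Pow(U, 2)))
Pow(Add(Pow(Add(331, Function('V')(-21, -20)), -1), D), 2) = Pow(Add(Pow(Add(331, Mul(4, Pow(-21, 2))), -1), 15), 2) = Pow(Add(Pow(Add(331, Mul(4, 441)), -1), 15), 2) = Pow(Add(Pow(Add(331, 1764), -1), 15), 2) = Pow(Add(Pow(2095, -1), 15), 2) = Pow(Add(Rational(1, 2095), 15), 2) = Pow(Rational(31426, 2095), 2) = Rational(987593476, 4389025)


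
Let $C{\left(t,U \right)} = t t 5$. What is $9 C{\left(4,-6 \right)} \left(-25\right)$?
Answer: $-18000$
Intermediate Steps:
$C{\left(t,U \right)} = 5 t^{2}$ ($C{\left(t,U \right)} = t^{2} \cdot 5 = 5 t^{2}$)
$9 C{\left(4,-6 \right)} \left(-25\right) = 9 \cdot 5 \cdot 4^{2} \left(-25\right) = 9 \cdot 5 \cdot 16 \left(-25\right) = 9 \cdot 80 \left(-25\right) = 720 \left(-25\right) = -18000$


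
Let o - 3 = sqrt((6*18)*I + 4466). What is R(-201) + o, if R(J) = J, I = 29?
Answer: -198 + sqrt(7598) ≈ -110.83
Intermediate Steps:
o = 3 + sqrt(7598) (o = 3 + sqrt((6*18)*29 + 4466) = 3 + sqrt(108*29 + 4466) = 3 + sqrt(3132 + 4466) = 3 + sqrt(7598) ≈ 90.167)
R(-201) + o = -201 + (3 + sqrt(7598)) = -198 + sqrt(7598)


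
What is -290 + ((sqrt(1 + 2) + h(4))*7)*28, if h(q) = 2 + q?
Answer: 886 + 196*sqrt(3) ≈ 1225.5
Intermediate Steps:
-290 + ((sqrt(1 + 2) + h(4))*7)*28 = -290 + ((sqrt(1 + 2) + (2 + 4))*7)*28 = -290 + ((sqrt(3) + 6)*7)*28 = -290 + ((6 + sqrt(3))*7)*28 = -290 + (42 + 7*sqrt(3))*28 = -290 + (1176 + 196*sqrt(3)) = 886 + 196*sqrt(3)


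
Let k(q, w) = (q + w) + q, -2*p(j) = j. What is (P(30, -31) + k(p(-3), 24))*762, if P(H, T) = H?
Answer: 43434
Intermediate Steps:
p(j) = -j/2
k(q, w) = w + 2*q
(P(30, -31) + k(p(-3), 24))*762 = (30 + (24 + 2*(-½*(-3))))*762 = (30 + (24 + 2*(3/2)))*762 = (30 + (24 + 3))*762 = (30 + 27)*762 = 57*762 = 43434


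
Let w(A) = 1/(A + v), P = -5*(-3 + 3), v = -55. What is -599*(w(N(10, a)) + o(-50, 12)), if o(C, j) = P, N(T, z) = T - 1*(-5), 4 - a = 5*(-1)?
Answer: 599/40 ≈ 14.975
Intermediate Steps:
a = 9 (a = 4 - 5*(-1) = 4 - 1*(-5) = 4 + 5 = 9)
P = 0 (P = -5*0 = 0)
N(T, z) = 5 + T (N(T, z) = T + 5 = 5 + T)
w(A) = 1/(-55 + A) (w(A) = 1/(A - 55) = 1/(-55 + A))
o(C, j) = 0
-599*(w(N(10, a)) + o(-50, 12)) = -599*(1/(-55 + (5 + 10)) + 0) = -599*(1/(-55 + 15) + 0) = -599*(1/(-40) + 0) = -599*(-1/40 + 0) = -599*(-1/40) = 599/40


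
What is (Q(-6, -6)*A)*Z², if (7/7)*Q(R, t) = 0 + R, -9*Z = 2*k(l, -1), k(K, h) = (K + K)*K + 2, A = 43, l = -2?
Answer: -34400/27 ≈ -1274.1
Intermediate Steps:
k(K, h) = 2 + 2*K² (k(K, h) = (2*K)*K + 2 = 2*K² + 2 = 2 + 2*K²)
Z = -20/9 (Z = -2*(2 + 2*(-2)²)/9 = -2*(2 + 2*4)/9 = -2*(2 + 8)/9 = -2*10/9 = -⅑*20 = -20/9 ≈ -2.2222)
Q(R, t) = R (Q(R, t) = 0 + R = R)
(Q(-6, -6)*A)*Z² = (-6*43)*(-20/9)² = -258*400/81 = -34400/27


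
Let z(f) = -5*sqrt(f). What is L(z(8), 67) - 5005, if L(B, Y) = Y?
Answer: -4938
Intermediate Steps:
L(z(8), 67) - 5005 = 67 - 5005 = -4938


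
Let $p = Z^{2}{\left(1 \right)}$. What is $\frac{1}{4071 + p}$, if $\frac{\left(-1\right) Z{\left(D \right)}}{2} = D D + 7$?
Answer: $\frac{1}{4327} \approx 0.00023111$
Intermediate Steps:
$Z{\left(D \right)} = -14 - 2 D^{2}$ ($Z{\left(D \right)} = - 2 \left(D D + 7\right) = - 2 \left(D^{2} + 7\right) = - 2 \left(7 + D^{2}\right) = -14 - 2 D^{2}$)
$p = 256$ ($p = \left(-14 - 2 \cdot 1^{2}\right)^{2} = \left(-14 - 2\right)^{2} = \left(-16\right)^{2} = 256$)
$\frac{1}{4071 + p} = \frac{1}{4071 + 256} = \frac{1}{4327}$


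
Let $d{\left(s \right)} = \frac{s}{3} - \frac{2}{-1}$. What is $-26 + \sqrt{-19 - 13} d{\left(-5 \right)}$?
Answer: $-26 + \frac{4 i \sqrt{2}}{3} \approx -26.0 + 1.8856 i$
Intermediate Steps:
$d{\left(s \right)} = 2 + \frac{s}{3}$ ($d{\left(s \right)} = s \frac{1}{3} - -2 = \frac{s}{3} + 2 = 2 + \frac{s}{3}$)
$-26 + \sqrt{-19 - 13} d{\left(-5 \right)} = -26 + \sqrt{-19 - 13} \left(2 + \frac{1}{3} \left(-5\right)\right) = -26 + \sqrt{-32} \left(2 - \frac{5}{3}\right) = -26 + 4 i \sqrt{2} \cdot \frac{1}{3} = -26 + \frac{4 i \sqrt{2}}{3}$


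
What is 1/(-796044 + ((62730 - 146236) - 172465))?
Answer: -1/1052015 ≈ -9.5056e-7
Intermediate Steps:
1/(-796044 + ((62730 - 146236) - 172465)) = 1/(-796044 + (-83506 - 172465)) = 1/(-796044 - 255971) = 1/(-1052015) = -1/1052015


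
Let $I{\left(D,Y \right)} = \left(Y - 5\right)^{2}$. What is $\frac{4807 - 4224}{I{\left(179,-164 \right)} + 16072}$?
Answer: $\frac{583}{44633} \approx 0.013062$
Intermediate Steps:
$I{\left(D,Y \right)} = \left(-5 + Y\right)^{2}$
$\frac{4807 - 4224}{I{\left(179,-164 \right)} + 16072} = \frac{4807 - 4224}{\left(-5 - 164\right)^{2} + 16072} = \frac{583}{\left(-169\right)^{2} + 16072} = \frac{583}{28561 + 16072} = \frac{583}{44633}$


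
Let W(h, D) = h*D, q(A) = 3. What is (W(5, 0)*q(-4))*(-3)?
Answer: 0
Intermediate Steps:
W(h, D) = D*h
(W(5, 0)*q(-4))*(-3) = ((0*5)*3)*(-3) = (0*3)*(-3) = 0*(-3) = 0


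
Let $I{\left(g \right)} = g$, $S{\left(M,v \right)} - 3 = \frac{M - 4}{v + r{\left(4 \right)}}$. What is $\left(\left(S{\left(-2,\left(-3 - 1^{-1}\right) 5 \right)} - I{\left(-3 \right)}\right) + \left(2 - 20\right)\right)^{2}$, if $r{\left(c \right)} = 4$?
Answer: $\frac{8649}{64} \approx 135.14$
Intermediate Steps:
$S{\left(M,v \right)} = 3 + \frac{-4 + M}{4 + v}$ ($S{\left(M,v \right)} = 3 + \frac{M - 4}{v + 4} = 3 + \frac{-4 + M}{4 + v}$)
$\left(\left(S{\left(-2,\left(-3 - 1^{-1}\right) 5 \right)} - I{\left(-3 \right)}\right) + \left(2 - 20\right)\right)^{2} = \left(\left(\frac{8 - 2 + 3 \left(-3 - 1^{-1}\right) 5}{4 + \left(-3 - 1^{-1}\right) 5} - -3\right) + \left(2 - 20\right)\right)^{2} = \left(\left(\frac{8 - 2 + 3 \left(-3 - 1\right) 5}{4 + \left(-3 - 1\right) 5} + 3\right) + \left(2 - 20\right)\right)^{2} = \left(\left(\frac{8 - 2 + 3 \left(-3 - 1\right) 5}{4 + \left(-3 - 1\right) 5} + 3\right) - 18\right)^{2} = \left(\left(\frac{8 - 2 + 3 \left(\left(-4\right) 5\right)}{4 - 20} + 3\right) - 18\right)^{2} = \left(\left(\frac{8 - 2 + 3 \left(-20\right)}{4 - 20} + 3\right) - 18\right)^{2} = \left(\left(\frac{8 - 2 - 60}{-16} + 3\right) - 18\right)^{2} = \left(\left(\left(- \frac{1}{16}\right) \left(-54\right) + 3\right) - 18\right)^{2} = \left(\left(\frac{27}{8} + 3\right) - 18\right)^{2} = \left(\frac{51}{8} - 18\right)^{2} = \left(- \frac{93}{8}\right)^{2} = \frac{8649}{64}$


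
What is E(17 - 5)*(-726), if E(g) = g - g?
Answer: 0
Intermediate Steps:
E(g) = 0
E(17 - 5)*(-726) = 0*(-726) = 0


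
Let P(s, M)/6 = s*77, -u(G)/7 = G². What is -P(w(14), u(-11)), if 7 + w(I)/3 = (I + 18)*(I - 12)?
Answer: -79002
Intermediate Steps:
u(G) = -7*G²
w(I) = -21 + 3*(-12 + I)*(18 + I) (w(I) = -21 + 3*((I + 18)*(I - 12)) = -21 + 3*((18 + I)*(-12 + I)) = -21 + 3*((-12 + I)*(18 + I)) = -21 + 3*(-12 + I)*(18 + I))
P(s, M) = 462*s (P(s, M) = 6*(s*77) = 6*(77*s) = 462*s)
-P(w(14), u(-11)) = -462*(-669 + 3*14² + 18*14) = -462*(-669 + 3*196 + 252) = -462*(-669 + 588 + 252) = -462*171 = -1*79002 = -79002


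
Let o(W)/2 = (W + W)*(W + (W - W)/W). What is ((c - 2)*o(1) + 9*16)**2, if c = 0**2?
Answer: 18496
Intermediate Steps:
o(W) = 4*W**2 (o(W) = 2*((W + W)*(W + (W - W)/W)) = 2*((2*W)*(W + 0/W)) = 2*((2*W)*(W + 0)) = 2*((2*W)*W) = 2*(2*W**2) = 4*W**2)
c = 0
((c - 2)*o(1) + 9*16)**2 = ((0 - 2)*(4*1**2) + 9*16)**2 = (-8 + 144)**2 = 136**2 = 18496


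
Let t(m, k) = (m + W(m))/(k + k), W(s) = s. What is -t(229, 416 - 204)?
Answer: -229/212 ≈ -1.0802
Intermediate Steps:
t(m, k) = m/k (t(m, k) = (m + m)/(k + k) = (2*m)/((2*k)) = (2*m)*(1/(2*k)) = m/k)
-t(229, 416 - 204) = -229/(416 - 204) = -229/212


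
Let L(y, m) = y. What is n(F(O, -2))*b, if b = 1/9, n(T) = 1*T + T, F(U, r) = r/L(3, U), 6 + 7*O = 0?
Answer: -4/27 ≈ -0.14815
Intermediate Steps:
O = -6/7 (O = -6/7 + (⅐)*0 = -6/7 + 0 = -6/7 ≈ -0.85714)
F(U, r) = r/3
n(T) = 2*T (n(T) = T + T = 2*T)
b = ⅑ (b = 1*(⅑) = ⅑ ≈ 0.11111)
n(F(O, -2))*b = (2*((⅓)*(-2)))*(⅑) = (2*(-⅔))*(⅑) = -4/3*⅑ = -4/27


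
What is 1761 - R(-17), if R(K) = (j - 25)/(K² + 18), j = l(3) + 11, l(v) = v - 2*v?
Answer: 540644/307 ≈ 1761.1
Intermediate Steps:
l(v) = -v
j = 8 (j = -1*3 + 11 = -3 + 11 = 8)
R(K) = -17/(18 + K²) (R(K) = (8 - 25)/(K² + 18) = -17/(18 + K²))
1761 - R(-17) = 1761 - (-17)/(18 + (-17)²) = 1761 - (-17)/(18 + 289) = 1761 - (-17)/307 = 1761 - 1*(-17/307) = 1761 + 17/307 = 540644/307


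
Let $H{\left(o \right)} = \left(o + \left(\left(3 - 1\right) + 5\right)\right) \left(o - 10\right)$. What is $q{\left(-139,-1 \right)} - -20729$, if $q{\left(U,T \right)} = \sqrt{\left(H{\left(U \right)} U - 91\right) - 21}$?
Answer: $20729 + 2 i \sqrt{683491} \approx 20729.0 + 1653.5 i$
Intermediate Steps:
$H{\left(o \right)} = \left(-10 + o\right) \left(7 + o\right)$ ($H{\left(o \right)} = \left(o + \left(2 + 5\right)\right) \left(-10 + o\right) = \left(o + 7\right) \left(-10 + o\right) = \left(7 + o\right) \left(-10 + o\right) = \left(-10 + o\right) \left(7 + o\right)$)
$q{\left(U,T \right)} = \sqrt{-112 + U \left(-70 + U^{2} - 3 U\right)}$ ($q{\left(U,T \right)} = \sqrt{\left(\left(-70 + U^{2} - 3 U\right) U - 91\right) - 21} = \sqrt{\left(U \left(-70 + U^{2} - 3 U\right) - 91\right) - 21} = \sqrt{\left(-91 + U \left(-70 + U^{2} - 3 U\right)\right) - 21} = \sqrt{-112 + U \left(-70 + U^{2} - 3 U\right)}$)
$q{\left(-139,-1 \right)} - -20729 = \sqrt{-112 - - 139 \left(70 - \left(-139\right)^{2} + 3 \left(-139\right)\right)} - -20729 = \sqrt{-112 - - 139 \left(70 - 19321 - 417\right)} + 20729 = \sqrt{-112 - \left(-139\right) \left(-19668\right)} + 20729 = \sqrt{-112 - 2733852} + 20729 = \sqrt{-2733964} + 20729 = 2 i \sqrt{683491} + 20729 = 20729 + 2 i \sqrt{683491}$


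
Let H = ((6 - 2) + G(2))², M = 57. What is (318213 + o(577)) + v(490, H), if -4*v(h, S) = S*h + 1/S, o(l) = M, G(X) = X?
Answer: 45195839/144 ≈ 3.1386e+5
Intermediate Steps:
o(l) = 57
H = 36 (H = ((6 - 2) + 2)² = (4 + 2)² = 6² = 36)
v(h, S) = -1/(4*S) - S*h/4 (v(h, S) = -(S*h + 1/S)/4 = -(1/S + S*h)/4 = -1/(4*S) - S*h/4)
(318213 + o(577)) + v(490, H) = (318213 + 57) + (¼)*(-1 - 1*490*36²)/36 = 318270 + (¼)*(1/36)*(-1 - 1*490*1296) = 318270 + (¼)*(1/36)*(-1 - 635040) = 318270 + (¼)*(1/36)*(-635041) = 318270 - 635041/144 = 45195839/144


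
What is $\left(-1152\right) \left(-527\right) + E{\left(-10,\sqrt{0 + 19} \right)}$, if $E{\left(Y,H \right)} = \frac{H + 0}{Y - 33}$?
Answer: $607104 - \frac{\sqrt{19}}{43} \approx 6.071 \cdot 10^{5}$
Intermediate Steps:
$E{\left(Y,H \right)} = \frac{H}{-33 + Y}$
$\left(-1152\right) \left(-527\right) + E{\left(-10,\sqrt{0 + 19} \right)} = \left(-1152\right) \left(-527\right) + \frac{\sqrt{0 + 19}}{-33 - 10} = 607104 + \frac{\sqrt{19}}{-43} = 607104 + \sqrt{19} \left(- \frac{1}{43}\right) = 607104 - \frac{\sqrt{19}}{43}$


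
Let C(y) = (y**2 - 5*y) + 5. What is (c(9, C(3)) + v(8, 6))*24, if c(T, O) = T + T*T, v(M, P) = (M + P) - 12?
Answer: 2208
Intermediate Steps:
C(y) = 5 + y**2 - 5*y
v(M, P) = -12 + M + P
c(T, O) = T + T**2
(c(9, C(3)) + v(8, 6))*24 = (9*(1 + 9) + (-12 + 8 + 6))*24 = (9*10 + 2)*24 = (90 + 2)*24 = 92*24 = 2208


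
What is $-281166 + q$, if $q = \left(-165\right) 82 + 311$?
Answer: $-294385$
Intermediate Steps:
$q = -13219$ ($q = -13530 + 311 = -13219$)
$-281166 + q = -281166 - 13219 = -294385$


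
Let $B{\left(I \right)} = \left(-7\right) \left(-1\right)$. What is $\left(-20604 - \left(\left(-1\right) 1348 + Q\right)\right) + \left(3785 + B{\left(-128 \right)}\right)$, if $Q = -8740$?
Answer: $-6724$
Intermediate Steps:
$B{\left(I \right)} = 7$
$\left(-20604 - \left(\left(-1\right) 1348 + Q\right)\right) + \left(3785 + B{\left(-128 \right)}\right) = \left(-20604 - \left(\left(-1\right) 1348 - 8740\right)\right) + \left(3785 + 7\right) = \left(-20604 - \left(-1348 - 8740\right)\right) + 3792 = \left(-20604 - -10088\right) + 3792 = \left(-20604 + 10088\right) + 3792 = -10516 + 3792 = -6724$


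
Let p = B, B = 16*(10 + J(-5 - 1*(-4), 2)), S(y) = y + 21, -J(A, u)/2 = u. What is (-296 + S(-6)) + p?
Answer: -185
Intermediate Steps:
J(A, u) = -2*u
S(y) = 21 + y
B = 96 (B = 16*(10 - 2*2) = 16*(10 - 4) = 16*6 = 96)
p = 96
(-296 + S(-6)) + p = (-296 + (21 - 6)) + 96 = (-296 + 15) + 96 = -281 + 96 = -185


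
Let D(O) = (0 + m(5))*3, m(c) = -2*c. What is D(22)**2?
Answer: 900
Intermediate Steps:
D(O) = -30 (D(O) = (0 - 2*5)*3 = (0 - 10)*3 = -10*3 = -30)
D(22)**2 = (-30)**2 = 900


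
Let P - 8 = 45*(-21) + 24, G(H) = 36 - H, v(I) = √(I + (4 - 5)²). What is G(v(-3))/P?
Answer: -36/913 + I*√2/913 ≈ -0.03943 + 0.001549*I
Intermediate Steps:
v(I) = √(1 + I) (v(I) = √(I + (-1)²) = √(I + 1) = √(1 + I))
P = -913 (P = 8 + (45*(-21) + 24) = 8 + (-945 + 24) = 8 - 921 = -913)
G(v(-3))/P = (36 - √(1 - 3))/(-913) = (36 - √(-2))*(-1/913) = (36 - I*√2)*(-1/913) = -36/913 + I*√2/913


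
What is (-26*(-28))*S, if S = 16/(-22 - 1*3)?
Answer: -11648/25 ≈ -465.92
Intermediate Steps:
S = -16/25 (S = 16/(-22 - 3) = 16/(-25) = 16*(-1/25) = -16/25 ≈ -0.64000)
(-26*(-28))*S = -26*(-28)*(-16/25) = 728*(-16/25) = -11648/25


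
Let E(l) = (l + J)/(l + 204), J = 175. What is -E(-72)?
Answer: -103/132 ≈ -0.78030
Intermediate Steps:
E(l) = (175 + l)/(204 + l) (E(l) = (l + 175)/(l + 204) = (175 + l)/(204 + l))
-E(-72) = -(175 - 72)/(204 - 72) = -103/132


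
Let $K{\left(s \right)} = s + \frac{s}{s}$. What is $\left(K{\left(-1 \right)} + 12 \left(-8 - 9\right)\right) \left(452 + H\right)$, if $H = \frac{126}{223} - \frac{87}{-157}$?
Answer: $- \frac{3236287620}{35011} \approx -92436.0$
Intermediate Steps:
$K{\left(s \right)} = 1 + s$ ($K{\left(s \right)} = s + 1 = 1 + s$)
$H = \frac{39183}{35011}$ ($H = 126 \cdot \frac{1}{223} - - \frac{87}{157} = \frac{126}{223} + \frac{87}{157} = \frac{39183}{35011} \approx 1.1192$)
$\left(K{\left(-1 \right)} + 12 \left(-8 - 9\right)\right) \left(452 + H\right) = \left(\left(1 - 1\right) + 12 \left(-8 - 9\right)\right) \left(452 + \frac{39183}{35011}\right) = \left(0 + 12 \left(-17\right)\right) \frac{15864155}{35011} = \left(0 - 204\right) \frac{15864155}{35011} = \left(-204\right) \frac{15864155}{35011} = - \frac{3236287620}{35011}$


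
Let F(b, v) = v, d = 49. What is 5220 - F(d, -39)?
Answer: 5259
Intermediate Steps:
5220 - F(d, -39) = 5220 - 1*(-39) = 5220 + 39 = 5259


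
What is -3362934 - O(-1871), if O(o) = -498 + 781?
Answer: -3363217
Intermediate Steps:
O(o) = 283
-3362934 - O(-1871) = -3362934 - 1*283 = -3362934 - 283 = -3363217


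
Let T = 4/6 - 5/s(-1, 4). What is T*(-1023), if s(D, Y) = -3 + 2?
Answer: -5797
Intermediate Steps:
s(D, Y) = -1
T = 17/3 (T = 4/6 - 5/(-1) = 4*(1/6) - 5*(-1) = 2/3 + 5 = 17/3 ≈ 5.6667)
T*(-1023) = (17/3)*(-1023) = -5797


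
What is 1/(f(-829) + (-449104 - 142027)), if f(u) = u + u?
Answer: -1/592789 ≈ -1.6869e-6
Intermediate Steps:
f(u) = 2*u
1/(f(-829) + (-449104 - 142027)) = 1/(2*(-829) + (-449104 - 142027)) = 1/(-1658 - 591131) = 1/(-592789) = -1/592789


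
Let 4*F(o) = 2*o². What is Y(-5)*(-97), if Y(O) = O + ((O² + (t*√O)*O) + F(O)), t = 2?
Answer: -6305/2 + 970*I*√5 ≈ -3152.5 + 2169.0*I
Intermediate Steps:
F(o) = o²/2 (F(o) = (2*o²)/4 = o²/2)
Y(O) = O + 2*O^(3/2) + 3*O²/2 (Y(O) = O + ((O² + (2*√O)*O) + O²/2) = O + ((O² + 2*O^(3/2)) + O²/2) = O + (2*O^(3/2) + 3*O²/2) = O + 2*O^(3/2) + 3*O²/2)
Y(-5)*(-97) = (-5 + 2*(-5)^(3/2) + (3/2)*(-5)²)*(-97) = (-5 + 2*(-5*I*√5) + (3/2)*25)*(-97) = (-5 - 10*I*√5 + 75/2)*(-97) = (65/2 - 10*I*√5)*(-97) = -6305/2 + 970*I*√5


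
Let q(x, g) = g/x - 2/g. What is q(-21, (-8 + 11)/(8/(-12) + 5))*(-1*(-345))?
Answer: -275195/273 ≈ -1008.0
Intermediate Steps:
q(x, g) = -2/g + g/x
q(-21, (-8 + 11)/(8/(-12) + 5))*(-1*(-345)) = (-2*(8/(-12) + 5)/(-8 + 11) + ((-8 + 11)/(8/(-12) + 5))/(-21))*(-1*(-345)) = (-2/(3/(8*(-1/12) + 5)) + (3/(8*(-1/12) + 5))*(-1/21))*345 = (-2/(3/(-⅔ + 5)) + (3/(-⅔ + 5))*(-1/21))*345 = (-2/(3/(13/3)) + (3/(13/3))*(-1/21))*345 = (-2/(3*(3/13)) + (3*(3/13))*(-1/21))*345 = (-2/9/13 + (9/13)*(-1/21))*345 = (-2*13/9 - 3/91)*345 = (-26/9 - 3/91)*345 = -2393/819*345 = -275195/273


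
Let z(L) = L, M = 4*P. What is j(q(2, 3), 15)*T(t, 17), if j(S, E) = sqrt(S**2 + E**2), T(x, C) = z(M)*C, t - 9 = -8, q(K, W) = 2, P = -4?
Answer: -272*sqrt(229) ≈ -4116.1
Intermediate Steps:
t = 1 (t = 9 - 8 = 1)
M = -16 (M = 4*(-4) = -16)
T(x, C) = -16*C
j(S, E) = sqrt(E**2 + S**2)
j(q(2, 3), 15)*T(t, 17) = sqrt(15**2 + 2**2)*(-16*17) = sqrt(225 + 4)*(-272) = sqrt(229)*(-272) = -272*sqrt(229)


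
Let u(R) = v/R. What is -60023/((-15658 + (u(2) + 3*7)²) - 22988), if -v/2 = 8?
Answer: 60023/38477 ≈ 1.5600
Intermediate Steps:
v = -16 (v = -2*8 = -16)
u(R) = -16/R
-60023/((-15658 + (u(2) + 3*7)²) - 22988) = -60023/((-15658 + (-16/2 + 3*7)²) - 22988) = -60023/((-15658 + (-16*½ + 21)²) - 22988) = -60023/((-15658 + (-8 + 21)²) - 22988) = -60023/((-15658 + 13²) - 22988) = -60023/((-15658 + 169) - 22988) = -60023/(-15489 - 22988) = -60023/(-38477) = -60023*(-1/38477) = 60023/38477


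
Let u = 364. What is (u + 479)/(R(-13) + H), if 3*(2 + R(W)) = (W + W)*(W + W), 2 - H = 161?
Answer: 2529/193 ≈ 13.104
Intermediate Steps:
H = -159 (H = 2 - 1*161 = 2 - 161 = -159)
R(W) = -2 + 4*W**2/3 (R(W) = -2 + ((W + W)*(W + W))/3 = -2 + ((2*W)*(2*W))/3 = -2 + (4*W**2)/3 = -2 + 4*W**2/3)
(u + 479)/(R(-13) + H) = (364 + 479)/((-2 + (4/3)*(-13)**2) - 159) = 843/((-2 + (4/3)*169) - 159) = 843/((-2 + 676/3) - 159) = 843/(670/3 - 159) = 843/(193/3) = 843*(3/193) = 2529/193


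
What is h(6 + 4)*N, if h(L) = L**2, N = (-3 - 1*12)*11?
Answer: -16500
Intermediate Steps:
N = -165 (N = (-3 - 12)*11 = -15*11 = -165)
h(6 + 4)*N = (6 + 4)**2*(-165) = 10**2*(-165) = 100*(-165) = -16500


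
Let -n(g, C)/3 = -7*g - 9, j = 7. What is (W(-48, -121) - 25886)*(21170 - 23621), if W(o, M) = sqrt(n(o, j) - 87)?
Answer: 63446586 - 4902*I*sqrt(267) ≈ 6.3447e+7 - 80099.0*I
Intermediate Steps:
n(g, C) = 27 + 21*g (n(g, C) = -3*(-7*g - 9) = -3*(-9 - 7*g) = 27 + 21*g)
W(o, M) = sqrt(-60 + 21*o) (W(o, M) = sqrt((27 + 21*o) - 87) = sqrt(-60 + 21*o))
(W(-48, -121) - 25886)*(21170 - 23621) = (sqrt(-60 + 21*(-48)) - 25886)*(21170 - 23621) = (sqrt(-60 - 1008) - 25886)*(-2451) = (sqrt(-1068) - 25886)*(-2451) = (2*I*sqrt(267) - 25886)*(-2451) = (-25886 + 2*I*sqrt(267))*(-2451) = 63446586 - 4902*I*sqrt(267)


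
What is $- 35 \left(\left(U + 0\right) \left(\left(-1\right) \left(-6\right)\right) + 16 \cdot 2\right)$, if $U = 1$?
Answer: $-1330$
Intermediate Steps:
$- 35 \left(\left(U + 0\right) \left(\left(-1\right) \left(-6\right)\right) + 16 \cdot 2\right) = - 35 \left(\left(1 + 0\right) \left(\left(-1\right) \left(-6\right)\right) + 16 \cdot 2\right) = - 35 \left(1 \cdot 6 + 32\right) = - 35 \left(6 + 32\right) = \left(-35\right) 38 = -1330$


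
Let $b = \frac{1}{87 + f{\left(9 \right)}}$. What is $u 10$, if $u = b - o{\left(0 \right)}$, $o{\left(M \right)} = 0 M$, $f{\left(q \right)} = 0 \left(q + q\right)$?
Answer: $\frac{10}{87} \approx 0.11494$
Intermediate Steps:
$f{\left(q \right)} = 0$ ($f{\left(q \right)} = 0 \cdot 2 q = 0$)
$o{\left(M \right)} = 0$
$b = \frac{1}{87}$ ($b = \frac{1}{87 + 0} = \frac{1}{87} \approx 0.011494$)
$u = \frac{1}{87}$ ($u = \frac{1}{87} - 0 = \frac{1}{87} + 0 = \frac{1}{87} \approx 0.011494$)
$u 10 = \frac{1}{87} \cdot 10 = \frac{10}{87}$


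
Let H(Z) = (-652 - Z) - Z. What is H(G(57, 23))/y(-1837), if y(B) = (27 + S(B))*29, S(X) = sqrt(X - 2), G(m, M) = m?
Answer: -3447/12412 + 383*I*sqrt(1839)/37236 ≈ -0.27772 + 0.44109*I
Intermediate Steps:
S(X) = sqrt(-2 + X)
H(Z) = -652 - 2*Z
y(B) = 783 + 29*sqrt(-2 + B) (y(B) = (27 + sqrt(-2 + B))*29 = 783 + 29*sqrt(-2 + B))
H(G(57, 23))/y(-1837) = (-652 - 2*57)/(783 + 29*sqrt(-2 - 1837)) = (-652 - 114)/(783 + 29*sqrt(-1839)) = -766/(783 + 29*(I*sqrt(1839))) = -766/(783 + 29*I*sqrt(1839))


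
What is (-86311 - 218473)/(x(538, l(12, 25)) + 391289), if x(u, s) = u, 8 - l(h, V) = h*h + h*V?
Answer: -304784/391827 ≈ -0.77785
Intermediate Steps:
l(h, V) = 8 - h**2 - V*h (l(h, V) = 8 - (h*h + h*V) = 8 - (h**2 + V*h) = 8 + (-h**2 - V*h) = 8 - h**2 - V*h)
(-86311 - 218473)/(x(538, l(12, 25)) + 391289) = (-86311 - 218473)/(538 + 391289) = -304784/391827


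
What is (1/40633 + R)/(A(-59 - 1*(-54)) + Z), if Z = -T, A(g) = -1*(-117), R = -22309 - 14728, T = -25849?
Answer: -752462210/527538239 ≈ -1.4264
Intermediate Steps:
R = -37037
A(g) = 117
Z = 25849 (Z = -1*(-25849) = 25849)
(1/40633 + R)/(A(-59 - 1*(-54)) + Z) = (1/40633 - 37037)/(117 + 25849) = (1/40633 - 37037)/25966 = -1504924420/40633*1/25966 = -752462210/527538239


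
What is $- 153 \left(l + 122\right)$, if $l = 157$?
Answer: $-42687$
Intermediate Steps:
$- 153 \left(l + 122\right) = - 153 \left(157 + 122\right) = \left(-153\right) 279 = -42687$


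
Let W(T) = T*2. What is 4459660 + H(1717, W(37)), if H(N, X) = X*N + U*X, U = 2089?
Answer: 4741304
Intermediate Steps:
W(T) = 2*T
H(N, X) = 2089*X + N*X (H(N, X) = X*N + 2089*X = N*X + 2089*X = 2089*X + N*X)
4459660 + H(1717, W(37)) = 4459660 + (2*37)*(2089 + 1717) = 4459660 + 74*3806 = 4459660 + 281644 = 4741304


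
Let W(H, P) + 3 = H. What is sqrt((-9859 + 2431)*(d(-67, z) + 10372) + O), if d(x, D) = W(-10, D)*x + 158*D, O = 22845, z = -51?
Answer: I*sqrt(23635335) ≈ 4861.6*I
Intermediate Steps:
W(H, P) = -3 + H
d(x, D) = -13*x + 158*D (d(x, D) = (-3 - 10)*x + 158*D = -13*x + 158*D)
sqrt((-9859 + 2431)*(d(-67, z) + 10372) + O) = sqrt((-9859 + 2431)*((-13*(-67) + 158*(-51)) + 10372) + 22845) = sqrt(-7428*((871 - 8058) + 10372) + 22845) = sqrt(-7428*(-7187 + 10372) + 22845) = sqrt(-7428*3185 + 22845) = sqrt(-23658180 + 22845) = sqrt(-23635335) = I*sqrt(23635335)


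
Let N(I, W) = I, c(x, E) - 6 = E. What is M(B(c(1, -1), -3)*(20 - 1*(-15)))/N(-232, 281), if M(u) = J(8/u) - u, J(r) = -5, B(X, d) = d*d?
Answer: 40/29 ≈ 1.3793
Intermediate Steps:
c(x, E) = 6 + E
B(X, d) = d²
M(u) = -5 - u
M(B(c(1, -1), -3)*(20 - 1*(-15)))/N(-232, 281) = (-5 - (-3)²*(20 - 1*(-15)))/(-232) = (-5 - 9*(20 + 15))*(-1/232) = (-5 - 9*35)*(-1/232) = (-5 - 1*315)*(-1/232) = (-5 - 315)*(-1/232) = -320*(-1/232) = 40/29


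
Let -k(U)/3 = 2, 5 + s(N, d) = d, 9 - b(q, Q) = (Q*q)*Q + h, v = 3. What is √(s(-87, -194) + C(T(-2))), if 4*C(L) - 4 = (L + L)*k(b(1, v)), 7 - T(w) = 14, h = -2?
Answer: I*√177 ≈ 13.304*I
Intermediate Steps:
b(q, Q) = 11 - q*Q² (b(q, Q) = 9 - ((Q*q)*Q - 2) = 9 - (q*Q² - 2) = 9 - (-2 + q*Q²) = 9 + (2 - q*Q²) = 11 - q*Q²)
s(N, d) = -5 + d
T(w) = -7 (T(w) = 7 - 1*14 = 7 - 14 = -7)
k(U) = -6 (k(U) = -3*2 = -6)
C(L) = 1 - 3*L (C(L) = 1 + ((L + L)*(-6))/4 = 1 + ((2*L)*(-6))/4 = 1 + (-12*L)/4 = 1 - 3*L)
√(s(-87, -194) + C(T(-2))) = √((-5 - 194) + (1 - 3*(-7))) = √(-199 + (1 + 21)) = √(-199 + 22) = √(-177) = I*√177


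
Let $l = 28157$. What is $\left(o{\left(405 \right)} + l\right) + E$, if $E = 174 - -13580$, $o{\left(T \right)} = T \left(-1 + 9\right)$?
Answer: $45151$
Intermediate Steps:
$o{\left(T \right)} = 8 T$ ($o{\left(T \right)} = T 8 = 8 T$)
$E = 13754$ ($E = 174 + 13580 = 13754$)
$\left(o{\left(405 \right)} + l\right) + E = \left(8 \cdot 405 + 28157\right) + 13754 = \left(3240 + 28157\right) + 13754 = 31397 + 13754 = 45151$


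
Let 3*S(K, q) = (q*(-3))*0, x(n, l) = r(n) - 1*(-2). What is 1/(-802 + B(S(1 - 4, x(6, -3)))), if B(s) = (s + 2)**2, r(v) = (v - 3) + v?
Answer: -1/798 ≈ -0.0012531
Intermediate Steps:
r(v) = -3 + 2*v (r(v) = (-3 + v) + v = -3 + 2*v)
x(n, l) = -1 + 2*n (x(n, l) = (-3 + 2*n) - 1*(-2) = (-3 + 2*n) + 2 = -1 + 2*n)
S(K, q) = 0 (S(K, q) = ((q*(-3))*0)/3 = (-3*q*0)/3 = (1/3)*0 = 0)
B(s) = (2 + s)**2
1/(-802 + B(S(1 - 4, x(6, -3)))) = 1/(-802 + (2 + 0)**2) = 1/(-802 + 2**2) = 1/(-802 + 4) = 1/(-798) = -1/798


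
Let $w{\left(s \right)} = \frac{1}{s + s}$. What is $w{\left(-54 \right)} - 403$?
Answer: $- \frac{43525}{108} \approx -403.01$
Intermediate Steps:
$w{\left(s \right)} = \frac{1}{2 s}$
$w{\left(-54 \right)} - 403 = \frac{1}{2 \left(-54\right)} - 403 = \frac{1}{2} \left(- \frac{1}{54}\right) - 403 = - \frac{1}{108} - 403 = - \frac{43525}{108}$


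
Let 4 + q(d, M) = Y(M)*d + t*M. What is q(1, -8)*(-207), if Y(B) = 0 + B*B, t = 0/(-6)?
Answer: -12420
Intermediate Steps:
t = 0 (t = 0*(-1/6) = 0)
Y(B) = B**2 (Y(B) = 0 + B**2 = B**2)
q(d, M) = -4 + d*M**2 (q(d, M) = -4 + (M**2*d + 0*M) = -4 + (d*M**2 + 0) = -4 + d*M**2)
q(1, -8)*(-207) = (-4 + 1*(-8)**2)*(-207) = (-4 + 1*64)*(-207) = (-4 + 64)*(-207) = 60*(-207) = -12420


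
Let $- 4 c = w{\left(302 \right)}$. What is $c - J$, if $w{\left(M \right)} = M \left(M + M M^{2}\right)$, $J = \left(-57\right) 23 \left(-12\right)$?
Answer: $-2079580937$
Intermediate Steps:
$J = 15732$ ($J = \left(-1311\right) \left(-12\right) = 15732$)
$w{\left(M \right)} = M \left(M + M^{3}\right)$
$c = -2079565205$ ($c = - \frac{302^{2} + 302^{4}}{4} = - \frac{91204 + 8318169616}{4} = \left(- \frac{1}{4}\right) 8318260820 = -2079565205$)
$c - J = -2079565205 - 15732 = -2079580937$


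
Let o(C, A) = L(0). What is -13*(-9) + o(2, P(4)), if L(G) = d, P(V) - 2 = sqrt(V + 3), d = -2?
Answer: 115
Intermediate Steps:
P(V) = 2 + sqrt(3 + V) (P(V) = 2 + sqrt(V + 3) = 2 + sqrt(3 + V))
L(G) = -2
o(C, A) = -2
-13*(-9) + o(2, P(4)) = -13*(-9) - 2 = 117 - 2 = 115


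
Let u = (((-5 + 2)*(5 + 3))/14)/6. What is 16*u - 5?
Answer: -67/7 ≈ -9.5714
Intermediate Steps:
u = -2/7 (u = (-3*8*(1/14))*(⅙) = -24*1/14*(⅙) = -12/7*⅙ = -2/7 ≈ -0.28571)
16*u - 5 = 16*(-2/7) - 5 = -32/7 - 5 = -67/7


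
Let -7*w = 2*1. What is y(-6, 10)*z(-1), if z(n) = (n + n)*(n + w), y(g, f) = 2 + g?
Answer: -72/7 ≈ -10.286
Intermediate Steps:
w = -2/7 ≈ -0.28571
z(n) = 2*n*(-2/7 + n) (z(n) = (n + n)*(n - 2/7) = (2*n)*(-2/7 + n) = 2*n*(-2/7 + n))
y(-6, 10)*z(-1) = (2 - 6)*((2/7)*(-1)*(-2 + 7*(-1))) = -8*(-1)*(-2 - 7)/7 = -8*(-1)*(-9)/7 = -4*18/7 = -72/7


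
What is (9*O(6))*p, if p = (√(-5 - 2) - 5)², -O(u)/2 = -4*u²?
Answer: 46656 - 25920*I*√7 ≈ 46656.0 - 68578.0*I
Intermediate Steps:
O(u) = 8*u² (O(u) = -(-8)*u² = 8*u²)
p = (-5 + I*√7)² (p = (√(-7) - 5)² = (I*√7 - 5)² = (-5 + I*√7)² ≈ 18.0 - 26.458*I)
(9*O(6))*p = (9*(8*6²))*(5 - I*√7)² = (9*(8*36))*(5 - I*√7)² = (9*288)*(5 - I*√7)² = 2592*(5 - I*√7)²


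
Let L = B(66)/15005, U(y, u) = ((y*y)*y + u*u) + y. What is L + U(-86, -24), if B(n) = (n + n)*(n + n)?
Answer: -9536650406/15005 ≈ -6.3557e+5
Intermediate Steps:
B(n) = 4*n**2 (B(n) = (2*n)*(2*n) = 4*n**2)
U(y, u) = y + u**2 + y**3 (U(y, u) = (y**2*y + u**2) + y = (y**3 + u**2) + y = (u**2 + y**3) + y = y + u**2 + y**3)
L = 17424/15005 (L = (4*66**2)/15005 = (4*4356)*(1/15005) = 17424*(1/15005) = 17424/15005 ≈ 1.1612)
L + U(-86, -24) = 17424/15005 + (-86 + (-24)**2 + (-86)**3) = 17424/15005 + (-86 + 576 - 636056) = 17424/15005 - 635566 = -9536650406/15005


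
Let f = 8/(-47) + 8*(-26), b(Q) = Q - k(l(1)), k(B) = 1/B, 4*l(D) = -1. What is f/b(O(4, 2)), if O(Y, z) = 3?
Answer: -9784/329 ≈ -29.739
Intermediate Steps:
l(D) = -1/4 (l(D) = (1/4)*(-1) = -1/4)
b(Q) = 4 + Q (b(Q) = Q - 1/(-1/4) = Q - 1*(-4) = Q + 4 = 4 + Q)
f = -9784/47 (f = 8*(-1/47) - 208 = -8/47 - 208 = -9784/47 ≈ -208.17)
f/b(O(4, 2)) = -9784/(47*(4 + 3)) = -9784/47/7 = -9784/47*1/7 = -9784/329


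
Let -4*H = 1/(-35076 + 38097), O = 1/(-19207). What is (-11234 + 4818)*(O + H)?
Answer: 50190764/58024347 ≈ 0.86500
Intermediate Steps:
O = -1/19207 ≈ -5.2064e-5
H = -1/12084 (H = -1/(4*(-35076 + 38097)) = -1/4/3021 = -1/4*1/3021 = -1/12084 ≈ -8.2754e-5)
(-11234 + 4818)*(O + H) = (-11234 + 4818)*(-1/19207 - 1/12084) = -6416*(-31291/232097388) = 50190764/58024347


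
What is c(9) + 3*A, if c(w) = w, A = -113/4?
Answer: -303/4 ≈ -75.750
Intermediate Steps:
A = -113/4 (A = -113*¼ = -113/4 ≈ -28.250)
c(9) + 3*A = 9 + 3*(-113/4) = 9 - 339/4 = -303/4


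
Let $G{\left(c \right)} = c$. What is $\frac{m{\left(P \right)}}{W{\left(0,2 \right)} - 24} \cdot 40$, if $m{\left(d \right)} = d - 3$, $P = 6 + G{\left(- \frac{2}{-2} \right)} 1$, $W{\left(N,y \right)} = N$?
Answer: $- \frac{20}{3} \approx -6.6667$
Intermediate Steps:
$P = 7$ ($P = 6 + - \frac{2}{-2} \cdot 1 = 6 + \left(-2\right) \left(- \frac{1}{2}\right) 1 = 6 + 1 \cdot 1 = 6 + 1 = 7$)
$m{\left(d \right)} = -3 + d$
$\frac{m{\left(P \right)}}{W{\left(0,2 \right)} - 24} \cdot 40 = \frac{-3 + 7}{0 - 24} \cdot 40 = \frac{4}{-24} \cdot 40 = 4 \left(- \frac{1}{24}\right) 40 = \left(- \frac{1}{6}\right) 40 = - \frac{20}{3}$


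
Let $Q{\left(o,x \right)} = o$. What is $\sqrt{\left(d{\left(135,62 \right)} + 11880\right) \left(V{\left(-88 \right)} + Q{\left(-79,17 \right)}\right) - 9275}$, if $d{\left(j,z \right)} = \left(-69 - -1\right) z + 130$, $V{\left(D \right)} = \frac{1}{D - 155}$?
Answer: $\frac{i \sqrt{50627679}}{9} \approx 790.59 i$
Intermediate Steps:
$V{\left(D \right)} = \frac{1}{-155 + D}$
$d{\left(j,z \right)} = 130 - 68 z$ ($d{\left(j,z \right)} = \left(-69 + 1\right) z + 130 = - 68 z + 130 = 130 - 68 z$)
$\sqrt{\left(d{\left(135,62 \right)} + 11880\right) \left(V{\left(-88 \right)} + Q{\left(-79,17 \right)}\right) - 9275} = \sqrt{\left(\left(130 - 4216\right) + 11880\right) \left(\frac{1}{-155 - 88} - 79\right) - 9275} = \sqrt{\left(\left(130 - 4216\right) + 11880\right) \left(\frac{1}{-243} - 79\right) - 9275} = \sqrt{\left(-4086 + 11880\right) \left(- \frac{1}{243} - 79\right) - 9275} = \sqrt{7794 \left(- \frac{19198}{243}\right) - 9275} = \sqrt{- \frac{16625468}{27} - 9275} = \sqrt{- \frac{16875893}{27}} = \frac{i \sqrt{50627679}}{9}$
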